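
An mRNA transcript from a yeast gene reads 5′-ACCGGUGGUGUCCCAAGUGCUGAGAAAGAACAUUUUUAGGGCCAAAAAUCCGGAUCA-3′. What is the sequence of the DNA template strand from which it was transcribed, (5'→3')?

5'-TGATCCGGATTTTTGGCCCTAAAAATGTTCTTTCTCAGCACTTGGGACACCACCGGT-3'

Replace U with T to get the coding DNA strand: ACCGGTGGTGTCCCAAGTGCTGAGAAAGAACATTTTTAGGGCCAAAAATCCGGATCA. The template strand is its reverse complement (complement TGGCCACCACAGGGTTCACGACTCTTTCTTGTAAAAATCCCGGTTTTTAGGCCTAGT, then reverse).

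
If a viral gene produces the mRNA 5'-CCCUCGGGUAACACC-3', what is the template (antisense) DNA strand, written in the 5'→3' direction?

5'-GGTGTTACCCGAGGG-3'

Replace U with T to get the coding DNA strand: CCCTCGGGTAACACC. The template strand is its reverse complement (complement GGGAGCCCATTGTGG, then reverse).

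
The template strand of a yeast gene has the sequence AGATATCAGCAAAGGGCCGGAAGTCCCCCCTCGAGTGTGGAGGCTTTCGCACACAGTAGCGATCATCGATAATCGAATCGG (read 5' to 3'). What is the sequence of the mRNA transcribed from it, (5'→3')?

5'-CCGAUUCGAUUAUCGAUGAUCGCUACUGUGUGCGAAAGCCUCCACACUCGAGGGGGGACUUCCGGCCCUUUGCUGAUAUCU-3'

RNA polymerase reads the template 3'→5' and synthesizes mRNA 5'→3' by base-pairing (A→U, T→A, G↔C). The complement of the template is TCTATAGTCGTTTCCCGGCCTTCAGGGGGGAGCTCACACCTCCGAAAGCGTGTGTCATCGCTAGTAGCTATTAGCTTAGCC; antiparallel, so 5'→3' the coding strand is CCGATTCGATTATCGATGATCGCTACTGTGTGCGAAAGCCTCCACACTCGAGGGGGGACTTCCGGCCCTTTGCTGATATCT. Replace T with U for the mRNA.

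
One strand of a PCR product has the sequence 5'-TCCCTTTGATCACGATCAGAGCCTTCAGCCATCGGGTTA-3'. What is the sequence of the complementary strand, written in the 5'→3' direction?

5'-TAACCCGATGGCTGAAGGCTCTGATCGTGATCAAAGGGA-3'

Pairing A↔T and G↔C gives AGGGAAACTAGTGCTAGTCTCGGAAGTCGGTAGCCCAAT, running 3'→5'. Reverse for the 5'→3' convention.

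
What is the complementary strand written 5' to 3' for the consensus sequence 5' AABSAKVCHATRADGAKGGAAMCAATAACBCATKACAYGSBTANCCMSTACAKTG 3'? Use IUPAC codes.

Standard pairs A↔T, G↔C; ambiguity codes pair R↔Y, M↔K, S↔S, B↔V, D↔H, N↔N. Complement (TTVSTMBGDTAYTHCTMCCTTKGTTATTGVGTAMTGTRCSVATNGGKSATGTMAC), then reverse for 5'→3'.

5'-CAMTGTASKGGNTAVSCRTGTMATGVGTTATTGKTTCCMTCHTYATDGBMTSVTT-3'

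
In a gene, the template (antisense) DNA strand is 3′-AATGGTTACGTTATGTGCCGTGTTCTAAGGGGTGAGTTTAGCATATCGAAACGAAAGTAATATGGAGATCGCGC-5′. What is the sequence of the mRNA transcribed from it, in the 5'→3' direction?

5'-UUACCAAUGCAAUACACGGCACAAGAUUCCCCACUCAAAUCGUAUAGCUUUGCUUUCAUUAUACCUCUAGCGCG-3'

Reading the template 3'→5' as shown, RNA polymerase pairs each base (A→U, T→A, G↔C) to build mRNA 5'→3' directly.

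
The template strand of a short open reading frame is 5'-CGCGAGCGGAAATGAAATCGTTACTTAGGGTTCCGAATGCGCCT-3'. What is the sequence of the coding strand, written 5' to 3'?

5'-AGGCGCATTCGGAACCCTAAGTAACGATTTCATTTCCGCTCGCG-3'

The coding strand is complementary and antiparallel to the template: take the complement (A↔T, G↔C) and reverse.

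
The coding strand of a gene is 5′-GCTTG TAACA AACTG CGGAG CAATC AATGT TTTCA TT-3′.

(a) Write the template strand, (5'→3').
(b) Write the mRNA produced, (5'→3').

(a) 5′-AATGAAAACATTGATTGCTCCGCAGTTTGTTACAAGC-3′
(b) 5′-GCUUGUAACAAACUGCGGAGCAAUCAAUGUUUUCAUU-3′

(a) The template strand is the reverse complement of the coding strand: complement CGAACATTGTTTGACGCCTCGTTAGTTACAAAAGTAA, then reverse.
(b) mRNA matches the coding strand with T→U.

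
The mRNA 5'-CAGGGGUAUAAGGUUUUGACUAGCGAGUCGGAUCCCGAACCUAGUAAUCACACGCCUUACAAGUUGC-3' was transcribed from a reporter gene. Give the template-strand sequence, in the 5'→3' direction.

Replace U with T to get the coding DNA strand: CAGGGGTATAAGGTTTTGACTAGCGAGTCGGATCCCGAACCTAGTAATCACACGCCTTACAAGTTGC. The template strand is its reverse complement (complement GTCCCCATATTCCAAAACTGATCGCTCAGCCTAGGGCTTGGATCATTAGTGTGCGGAATGTTCAACG, then reverse).

5'-GCAACTTGTAAGGCGTGTGATTACTAGGTTCGGGATCCGACTCGCTAGTCAAAACCTTATACCCCTG-3'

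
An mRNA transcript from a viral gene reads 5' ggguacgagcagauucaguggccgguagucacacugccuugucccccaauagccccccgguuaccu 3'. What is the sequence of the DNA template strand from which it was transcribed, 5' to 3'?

Replace U with T to get the coding DNA strand: GGGTACGAGCAGATTCAGTGGCCGGTAGTCACACTGCCTTGTCCCCCAATAGCCCCCCGGTTACCT. The template strand is its reverse complement (complement CCCATGCTCGTCTAAGTCACCGGCCATCAGTGTGACGGAACAGGGGGTTATCGGGGGGCCAATGGA, then reverse).

5'-AGGTAACCGGGGGGCTATTGGGGGACAAGGCAGTGTGACTACCGGCCACTGAATCTGCTCGTACCC-3'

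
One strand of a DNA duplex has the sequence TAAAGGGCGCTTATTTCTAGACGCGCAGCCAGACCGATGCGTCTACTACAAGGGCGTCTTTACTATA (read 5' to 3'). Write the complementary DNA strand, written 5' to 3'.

5'-TATAGTAAAGACGCCCTTGTAGTAGACGCATCGGTCTGGCTGCGCGTCTAGAAATAAGCGCCCTTTA-3'

The complement of TAAAGGGCGCTTATTTCTAGACGCGCAGCCAGACCGATGCGTCTACTACAAGGGCGTCTTTACTATA is ATTTCCCGCGAATAAAGATCTGCGCGTCGGTCTGGCTACGCAGATGATGTTCCCGCAGAAATGATAT (A↔T, G↔C). DNA strands are antiparallel, so the complementary strand runs 3'→5'; reversing gives the 5'→3' form.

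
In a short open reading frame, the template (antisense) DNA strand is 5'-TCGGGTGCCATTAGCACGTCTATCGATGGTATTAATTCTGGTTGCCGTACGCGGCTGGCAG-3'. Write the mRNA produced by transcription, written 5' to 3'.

RNA polymerase reads the template 3'→5' and synthesizes mRNA 5'→3' by base-pairing (A→U, T→A, G↔C). The complement of the template is AGCCCACGGTAATCGTGCAGATAGCTACCATAATTAAGACCAACGGCATGCGCCGACCGTC; antiparallel, so 5'→3' the coding strand is CTGCCAGCCGCGTACGGCAACCAGAATTAATACCATCGATAGACGTGCTAATGGCACCCGA. Replace T with U for the mRNA.

5'-CUGCCAGCCGCGUACGGCAACCAGAAUUAAUACCAUCGAUAGACGUGCUAAUGGCACCCGA-3'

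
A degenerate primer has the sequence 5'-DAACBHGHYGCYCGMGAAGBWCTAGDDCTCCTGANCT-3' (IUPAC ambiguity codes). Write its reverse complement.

Standard pairs A↔T, G↔C; ambiguity codes pair Y↔R, M↔K, W↔W, B↔V, D↔H, N↔N. Complement (HTTGVDCDRCGRGCKCTTCVWGATCHHGAGGACTNGA), then reverse for 5'→3'.

5'-AGNTCAGGAGHHCTAGWVCTTCKCGRGCRDCDVGTTH-3'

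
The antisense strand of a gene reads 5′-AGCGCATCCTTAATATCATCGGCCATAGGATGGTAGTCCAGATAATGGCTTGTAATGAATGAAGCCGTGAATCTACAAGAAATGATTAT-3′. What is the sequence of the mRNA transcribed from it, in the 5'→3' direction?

5′-AUAAUCAUUUCUUGUAGAUUCACGGCUUCAUUCAUUACAAGCCAUUAUCUGGACUACCAUCCUAUGGCCGAUGAUAUUAAGGAUGCGCU-3′

RNA polymerase reads the template 3'→5' and synthesizes mRNA 5'→3' by base-pairing (A→U, T→A, G↔C). The complement of the template is TCGCGTAGGAATTATAGTAGCCGGTATCCTACCATCAGGTCTATTACCGAACATTACTTACTTCGGCACTTAGATGTTCTTTACTAATA; antiparallel, so 5'→3' the coding strand is ATAATCATTTCTTGTAGATTCACGGCTTCATTCATTACAAGCCATTATCTGGACTACCATCCTATGGCCGATGATATTAAGGATGCGCT. Replace T with U for the mRNA.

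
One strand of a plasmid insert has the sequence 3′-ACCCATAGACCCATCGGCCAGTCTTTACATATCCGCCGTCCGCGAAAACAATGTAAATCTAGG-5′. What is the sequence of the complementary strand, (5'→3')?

The strand is given 3'→5', so its complement runs 5'→3' in the same left-to-right order: pair each base A↔T, G↔C.

5'-TGGGTATCTGGGTAGCCGGTCAGAAATGTATAGGCGGCAGGCGCTTTTGTTACATTTAGATCC-3'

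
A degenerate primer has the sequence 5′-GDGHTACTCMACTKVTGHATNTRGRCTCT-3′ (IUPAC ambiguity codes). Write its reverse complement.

5'-AGAGYCYANATDCABMAGTKGAGTADCHC-3'

Standard pairs A↔T, G↔C; ambiguity codes pair R↔Y, M↔K, D↔H, V↔B, N↔N. Complement (CHCDATGAGKTGAMBACDTANAYCYGAGA), then reverse for 5'→3'.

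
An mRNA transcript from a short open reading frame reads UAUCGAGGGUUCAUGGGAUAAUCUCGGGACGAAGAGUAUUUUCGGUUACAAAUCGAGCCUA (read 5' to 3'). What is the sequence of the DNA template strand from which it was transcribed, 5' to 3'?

5'-TAGGCTCGATTTGTAACCGAAAATACTCTTCGTCCCGAGATTATCCCATGAACCCTCGATA-3'

Replace U with T to get the coding DNA strand: TATCGAGGGTTCATGGGATAATCTCGGGACGAAGAGTATTTTCGGTTACAAATCGAGCCTA. The template strand is its reverse complement (complement ATAGCTCCCAAGTACCCTATTAGAGCCCTGCTTCTCATAAAAGCCAATGTTTAGCTCGGAT, then reverse).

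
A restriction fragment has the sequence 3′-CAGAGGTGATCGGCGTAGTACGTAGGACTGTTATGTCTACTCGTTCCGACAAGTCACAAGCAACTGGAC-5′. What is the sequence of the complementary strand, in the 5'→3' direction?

5′-GTCTCCACTAGCCGCATCATGCATCCTGACAATACAGATGAGCAAGGCTGTTCAGTGTTCGTTGACCTG-3′

The strand is given 3'→5', so its complement runs 5'→3' in the same left-to-right order: pair each base A↔T, G↔C.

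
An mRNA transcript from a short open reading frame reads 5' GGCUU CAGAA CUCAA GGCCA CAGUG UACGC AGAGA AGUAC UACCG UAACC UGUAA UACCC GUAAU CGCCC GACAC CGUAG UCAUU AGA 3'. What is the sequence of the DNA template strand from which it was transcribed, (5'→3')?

Replace U with T to get the coding DNA strand: GGCTTCAGAACTCAAGGCCACAGTGTACGCAGAGAAGTACTACCGTAACCTGTAATACCCGTAATCGCCCGACACCGTAGTCATTAGA. The template strand is its reverse complement (complement CCGAAGTCTTGAGTTCCGGTGTCACATGCGTCTCTTCATGATGGCATTGGACATTATGGGCATTAGCGGGCTGTGGCATCAGTAATCT, then reverse).

5'-TCTAATGACTACGGTGTCGGGCGATTACGGGTATTACAGGTTACGGTAGTACTTCTCTGCGTACACTGTGGCCTTGAGTTCTGAAGCC-3'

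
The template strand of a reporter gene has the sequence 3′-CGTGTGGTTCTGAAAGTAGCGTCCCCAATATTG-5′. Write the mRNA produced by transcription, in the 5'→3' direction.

5'-GCACACCAAGACUUUCAUCGCAGGGGUUAUAAC-3'

Reading the template 3'→5' as shown, RNA polymerase pairs each base (A→U, T→A, G↔C) to build mRNA 5'→3' directly.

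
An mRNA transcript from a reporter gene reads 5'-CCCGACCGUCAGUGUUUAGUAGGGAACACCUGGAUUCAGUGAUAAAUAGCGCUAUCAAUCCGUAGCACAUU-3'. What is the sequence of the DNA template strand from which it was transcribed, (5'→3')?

5'-AATGTGCTACGGATTGATAGCGCTATTTATCACTGAATCCAGGTGTTCCCTACTAAACACTGACGGTCGGG-3'

Replace U with T to get the coding DNA strand: CCCGACCGTCAGTGTTTAGTAGGGAACACCTGGATTCAGTGATAAATAGCGCTATCAATCCGTAGCACATT. The template strand is its reverse complement (complement GGGCTGGCAGTCACAAATCATCCCTTGTGGACCTAAGTCACTATTTATCGCGATAGTTAGGCATCGTGTAA, then reverse).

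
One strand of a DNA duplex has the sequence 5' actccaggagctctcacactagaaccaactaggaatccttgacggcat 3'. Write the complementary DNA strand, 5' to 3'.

5'-ATGCCGTCAAGGATTCCTAGTTGGTTCTAGTGTGAGAGCTCCTGGAGT-3'

The complement of ACTCCAGGAGCTCTCACACTAGAACCAACTAGGAATCCTTGACGGCAT is TGAGGTCCTCGAGAGTGTGATCTTGGTTGATCCTTAGGAACTGCCGTA (A↔T, G↔C). DNA strands are antiparallel, so the complementary strand runs 3'→5'; reversing gives the 5'→3' form.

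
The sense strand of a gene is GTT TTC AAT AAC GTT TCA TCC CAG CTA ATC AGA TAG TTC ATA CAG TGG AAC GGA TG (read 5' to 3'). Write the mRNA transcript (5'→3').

The mRNA is synthesized from the template strand, so it matches the coding strand with T replaced by U.

5′-GUUUUCAAUAACGUUUCAUCCCAGCUAAUCAGAUAGUUCAUACAGUGGAACGGAUG-3′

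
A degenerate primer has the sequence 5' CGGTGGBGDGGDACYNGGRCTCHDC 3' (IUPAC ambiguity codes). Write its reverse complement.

Standard pairs A↔T, G↔C; ambiguity codes pair R↔Y, B↔V, D↔H, N↔N. Complement (GCCACCVCHCCHTGRNCCYGAGDHG), then reverse for 5'→3'.

5'-GHDGAGYCCNRGTHCCHCVCCACCG-3'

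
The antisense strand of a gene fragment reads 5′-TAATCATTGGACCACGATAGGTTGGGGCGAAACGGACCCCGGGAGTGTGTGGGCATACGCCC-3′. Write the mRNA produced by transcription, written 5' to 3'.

The mRNA has the sequence of the coding strand (reverse complement of the template) with T→U. Reverse complement of TAATCATTGGACCACGATAGGTTGGGGCGAAACGGACCCCGGGAGTGTGTGGGCATACGCCC is GGGCGTATGCCCACACACTCCCGGGGTCCGTTTCGCCCCAACCTATCGTGGTCCAATGATTA; then T→U.

5′-GGGCGUAUGCCCACACACUCCCGGGGUCCGUUUCGCCCCAACCUAUCGUGGUCCAAUGAUUA-3′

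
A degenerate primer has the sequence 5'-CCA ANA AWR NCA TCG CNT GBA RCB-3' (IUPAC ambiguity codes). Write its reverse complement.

5'-VGYTVCANGCGATGNYWTTNTTGG-3'

Standard pairs A↔T, G↔C; ambiguity codes pair R↔Y, W↔W, B↔V, N↔N. Complement (GGTTNTTWYNGTAGCGNACVTYGV), then reverse for 5'→3'.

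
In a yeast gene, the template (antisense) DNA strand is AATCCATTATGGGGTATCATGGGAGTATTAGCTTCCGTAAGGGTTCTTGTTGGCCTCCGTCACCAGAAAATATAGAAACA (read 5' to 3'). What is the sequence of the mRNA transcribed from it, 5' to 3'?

5′-UGUUUCUAUAUUUUCUGGUGACGGAGGCCAACAAGAACCCUUACGGAAGCUAAUACUCCCAUGAUACCCCAUAAUGGAUU-3′

The mRNA has the sequence of the coding strand (reverse complement of the template) with T→U. Reverse complement of AATCCATTATGGGGTATCATGGGAGTATTAGCTTCCGTAAGGGTTCTTGTTGGCCTCCGTCACCAGAAAATATAGAAACA is TGTTTCTATATTTTCTGGTGACGGAGGCCAACAAGAACCCTTACGGAAGCTAATACTCCCATGATACCCCATAATGGATT; then T→U.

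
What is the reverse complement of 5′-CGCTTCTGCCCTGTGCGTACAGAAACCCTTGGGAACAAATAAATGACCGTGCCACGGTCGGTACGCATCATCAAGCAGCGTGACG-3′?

5'-CGTCACGCTGCTTGATGATGCGTACCGACCGTGGCACGGTCATTTATTTGTTCCCAAGGGTTTCTGTACGCACAGGGCAGAAGCG-3'

Complement each base (A↔T, G↔C): GCGAAGACGGGACACGCATGTCTTTGGGAACCCTTGTTTATTTACTGGCACGGTGCCAGCCATGCGTAGTAGTTCGTCGCACTGC. Then reverse.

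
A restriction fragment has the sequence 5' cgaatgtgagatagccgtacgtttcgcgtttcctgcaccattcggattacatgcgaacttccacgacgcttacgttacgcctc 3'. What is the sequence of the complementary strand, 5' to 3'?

Pairing A↔T and G↔C gives GCTTACACTCTATCGGCATGCAAAGCGCAAAGGACGTGGTAAGCCTAATGTACGCTTGAAGGTGCTGCGAATGCAATGCGGAG, running 3'→5'. Reverse for the 5'→3' convention.

5'-GAGGCGTAACGTAAGCGTCGTGGAAGTTCGCATGTAATCCGAATGGTGCAGGAAACGCGAAACGTACGGCTATCTCACATTCG-3'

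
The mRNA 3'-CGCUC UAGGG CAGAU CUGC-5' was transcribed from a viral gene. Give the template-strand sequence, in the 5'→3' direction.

Written 5'→3' the mRNA is CGUCUAGACGGGAUCUCGC, so the coding DNA strand is CGTCTAGACGGGATCTCGC. The template is its reverse complement.

5'-GCGAGATCCCGTCTAGACG-3'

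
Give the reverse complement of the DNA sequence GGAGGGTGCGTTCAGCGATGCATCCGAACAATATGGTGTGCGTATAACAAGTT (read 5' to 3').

Reading the sequence 3'→5' and pairing each base (A↔T, G↔C) gives the reverse complement directly.

5'-AACTTGTTATACGCACACCATATTGTTCGGATGCATCGCTGAACGCACCCTCC-3'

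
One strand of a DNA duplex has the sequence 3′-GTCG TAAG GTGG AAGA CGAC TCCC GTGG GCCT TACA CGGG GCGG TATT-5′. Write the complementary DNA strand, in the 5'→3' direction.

5'-CAGCATTCCACCTTCTGCTGAGGGCACCCGGAATGTGCCCCGCCATAA-3'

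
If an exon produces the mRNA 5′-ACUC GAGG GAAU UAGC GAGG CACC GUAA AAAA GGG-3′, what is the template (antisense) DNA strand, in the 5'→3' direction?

5'-CCCTTTTTTACGGTGCCTCGCTAATTCCCTCGAGT-3'

Replace U with T to get the coding DNA strand: ACTCGAGGGAATTAGCGAGGCACCGTAAAAAAGGG. The template strand is its reverse complement (complement TGAGCTCCCTTAATCGCTCCGTGGCATTTTTTCCC, then reverse).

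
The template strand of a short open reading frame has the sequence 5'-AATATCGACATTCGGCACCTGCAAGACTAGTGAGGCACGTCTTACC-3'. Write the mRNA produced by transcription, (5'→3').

The mRNA has the sequence of the coding strand (reverse complement of the template) with T→U. Reverse complement of AATATCGACATTCGGCACCTGCAAGACTAGTGAGGCACGTCTTACC is GGTAAGACGTGCCTCACTAGTCTTGCAGGTGCCGAATGTCGATATT; then T→U.

5'-GGUAAGACGUGCCUCACUAGUCUUGCAGGUGCCGAAUGUCGAUAUU-3'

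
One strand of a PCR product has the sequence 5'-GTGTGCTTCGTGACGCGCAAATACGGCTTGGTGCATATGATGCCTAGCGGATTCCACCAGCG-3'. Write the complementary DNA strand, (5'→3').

5'-CGCTGGTGGAATCCGCTAGGCATCATATGCACCAAGCCGTATTTGCGCGTCACGAAGCACAC-3'

The complement of GTGTGCTTCGTGACGCGCAAATACGGCTTGGTGCATATGATGCCTAGCGGATTCCACCAGCG is CACACGAAGCACTGCGCGTTTATGCCGAACCACGTATACTACGGATCGCCTAAGGTGGTCGC (A↔T, G↔C). DNA strands are antiparallel, so the complementary strand runs 3'→5'; reversing gives the 5'→3' form.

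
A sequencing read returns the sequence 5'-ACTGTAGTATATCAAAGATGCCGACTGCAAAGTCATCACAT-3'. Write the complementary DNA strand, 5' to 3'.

The complement of ACTGTAGTATATCAAAGATGCCGACTGCAAAGTCATCACAT is TGACATCATATAGTTTCTACGGCTGACGTTTCAGTAGTGTA (A↔T, G↔C). DNA strands are antiparallel, so the complementary strand runs 3'→5'; reversing gives the 5'→3' form.

5'-ATGTGATGACTTTGCAGTCGGCATCTTTGATATACTACAGT-3'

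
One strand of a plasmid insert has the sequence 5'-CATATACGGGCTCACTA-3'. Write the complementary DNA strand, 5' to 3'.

Pairing A↔T and G↔C gives GTATATGCCCGAGTGAT, running 3'→5'. Reverse for the 5'→3' convention.

5′-TAGTGAGCCCGTATATG-3′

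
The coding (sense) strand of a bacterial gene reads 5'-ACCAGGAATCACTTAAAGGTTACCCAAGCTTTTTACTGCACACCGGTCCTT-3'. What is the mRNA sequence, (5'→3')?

5'-ACCAGGAAUCACUUAAAGGUUACCCAAGCUUUUUACUGCACACCGGUCCUU-3'

mRNA has the coding-strand sequence with U in place of T.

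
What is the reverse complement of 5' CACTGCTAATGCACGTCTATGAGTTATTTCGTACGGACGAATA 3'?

5'-TATTCGTCCGTACGAAATAACTCATAGACGTGCATTAGCAGTG-3'

Reading the sequence 3'→5' and pairing each base (A↔T, G↔C) gives the reverse complement directly.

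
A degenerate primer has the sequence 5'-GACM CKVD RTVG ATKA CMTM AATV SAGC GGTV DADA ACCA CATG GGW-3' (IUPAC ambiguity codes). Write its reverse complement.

5′-WCCCATGTGGTTHTHBACCGCTSBATTKAKGTMATCBAYHBMGKGTC-3′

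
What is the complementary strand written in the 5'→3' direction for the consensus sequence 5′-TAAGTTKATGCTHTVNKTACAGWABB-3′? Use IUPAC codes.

5'-VVTWCTGTAMNBADAGCATMAACTTA-3'

Standard pairs A↔T, G↔C; ambiguity codes pair K↔M, W↔W, B↔V, H↔D, N↔N. Complement (ATTCAAMTACGADABNMATGTCWTVV), then reverse for 5'→3'.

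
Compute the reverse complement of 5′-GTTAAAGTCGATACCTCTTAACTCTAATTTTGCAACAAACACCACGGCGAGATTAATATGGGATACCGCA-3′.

Complement each base (A↔T, G↔C): CAATTTCAGCTATGGAGAATTGAGATTAAAACGTTGTTTGTGGTGCCGCTCTAATTATACCCTATGGCGT. Then reverse.

5'-TGCGGTATCCCATATTAATCTCGCCGTGGTGTTTGTTGCAAAATTAGAGTTAAGAGGTATCGACTTTAAC-3'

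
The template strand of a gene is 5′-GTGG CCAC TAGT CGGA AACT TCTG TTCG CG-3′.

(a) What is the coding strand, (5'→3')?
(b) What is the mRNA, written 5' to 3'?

(a) 5′-CGCGAACAGAAGTTTCCGACTAGTGGCCAC-3′
(b) 5'-CGCGAACAGAAGUUUCCGACUAGUGGCCAC-3'

(a) The coding strand is the reverse complement of the template: complement CACCGGTGATCAGCCTTTGAAGACAAGCGC, then reverse.
(b) mRNA has the coding-strand sequence with T→U.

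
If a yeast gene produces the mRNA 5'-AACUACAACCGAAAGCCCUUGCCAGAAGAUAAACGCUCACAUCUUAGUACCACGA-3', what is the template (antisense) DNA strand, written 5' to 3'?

Replace U with T to get the coding DNA strand: AACTACAACCGAAAGCCCTTGCCAGAAGATAAACGCTCACATCTTAGTACCACGA. The template strand is its reverse complement (complement TTGATGTTGGCTTTCGGGAACGGTCTTCTATTTGCGAGTGTAGAATCATGGTGCT, then reverse).

5'-TCGTGGTACTAAGATGTGAGCGTTTATCTTCTGGCAAGGGCTTTCGGTTGTAGTT-3'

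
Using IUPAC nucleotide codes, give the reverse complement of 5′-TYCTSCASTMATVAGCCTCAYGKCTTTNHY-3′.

5'-RDNAAAGMCRTGAGGCTBATKASTGSAGRA-3'

Standard pairs A↔T, G↔C; ambiguity codes pair Y↔R, M↔K, S↔S, H↔D, V↔B, N↔N. Complement (ARGASGTSAKTABTCGGAGTRCMGAAANDR), then reverse for 5'→3'.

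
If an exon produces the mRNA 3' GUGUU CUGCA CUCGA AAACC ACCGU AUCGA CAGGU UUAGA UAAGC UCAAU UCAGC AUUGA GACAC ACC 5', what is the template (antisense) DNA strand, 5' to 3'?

Written 5'→3' the mRNA is CCACACAGAGUUACGACUUAACUCGAAUAGAUUUGGACAGCUAUGCCACCAAAAGCUCACGUCUUGUG, so the coding DNA strand is CCACACAGAGTTACGACTTAACTCGAATAGATTTGGACAGCTATGCCACCAAAAGCTCACGTCTTGTG. The template is its reverse complement.

5'-CACAAGACGTGAGCTTTTGGTGGCATAGCTGTCCAAATCTATTCGAGTTAAGTCGTAACTCTGTGTGG-3'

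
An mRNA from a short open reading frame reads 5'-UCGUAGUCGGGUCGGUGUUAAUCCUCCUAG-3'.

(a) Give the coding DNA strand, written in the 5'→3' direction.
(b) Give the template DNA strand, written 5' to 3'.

(a) The coding strand matches the mRNA with U→T.
(b) The template strand is the reverse complement of the coding strand.

(a) 5'-TCGTAGTCGGGTCGGTGTTAATCCTCCTAG-3'
(b) 5'-CTAGGAGGATTAACACCGACCCGACTACGA-3'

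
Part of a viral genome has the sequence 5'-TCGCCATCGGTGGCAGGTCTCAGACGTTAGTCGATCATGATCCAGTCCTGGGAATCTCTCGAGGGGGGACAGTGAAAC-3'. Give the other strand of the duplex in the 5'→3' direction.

The complement of TCGCCATCGGTGGCAGGTCTCAGACGTTAGTCGATCATGATCCAGTCCTGGGAATCTCTCGAGGGGGGACAGTGAAAC is AGCGGTAGCCACCGTCCAGAGTCTGCAATCAGCTAGTACTAGGTCAGGACCCTTAGAGAGCTCCCCCCTGTCACTTTG (A↔T, G↔C). DNA strands are antiparallel, so the complementary strand runs 3'→5'; reversing gives the 5'→3' form.

5'-GTTTCACTGTCCCCCCTCGAGAGATTCCCAGGACTGGATCATGATCGACTAACGTCTGAGACCTGCCACCGATGGCGA-3'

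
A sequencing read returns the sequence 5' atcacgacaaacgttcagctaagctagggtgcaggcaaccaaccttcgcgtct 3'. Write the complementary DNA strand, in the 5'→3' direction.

5'-AGACGCGAAGGTTGGTTGCCTGCACCCTAGCTTAGCTGAACGTTTGTCGTGAT-3'

The complement of ATCACGACAAACGTTCAGCTAAGCTAGGGTGCAGGCAACCAACCTTCGCGTCT is TAGTGCTGTTTGCAAGTCGATTCGATCCCACGTCCGTTGGTTGGAAGCGCAGA (A↔T, G↔C). DNA strands are antiparallel, so the complementary strand runs 3'→5'; reversing gives the 5'→3' form.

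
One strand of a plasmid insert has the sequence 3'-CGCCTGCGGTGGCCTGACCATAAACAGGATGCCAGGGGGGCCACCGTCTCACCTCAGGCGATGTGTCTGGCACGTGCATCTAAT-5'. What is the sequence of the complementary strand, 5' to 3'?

5′-GCGGACGCCACCGGACTGGTATTTGTCCTACGGTCCCCCCGGTGGCAGAGTGGAGTCCGCTACACAGACCGTGCACGTAGATTA-3′

The strand is given 3'→5', so its complement runs 5'→3' in the same left-to-right order: pair each base A↔T, G↔C.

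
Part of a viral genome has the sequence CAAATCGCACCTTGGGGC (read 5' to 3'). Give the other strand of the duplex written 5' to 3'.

5'-GCCCCAAGGTGCGATTTG-3'

Pairing A↔T and G↔C gives GTTTAGCGTGGAACCCCG, running 3'→5'. Reverse for the 5'→3' convention.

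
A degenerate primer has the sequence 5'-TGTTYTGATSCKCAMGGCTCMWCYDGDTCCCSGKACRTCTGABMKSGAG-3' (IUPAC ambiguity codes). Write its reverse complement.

Standard pairs A↔T, G↔C; ambiguity codes pair R↔Y, M↔K, W↔W, S↔S, B↔V, D↔H. Complement (ACAARACTASGMGTKCCGAGKWGRHCHAGGGSCMTGYAGACTVKMSCTC), then reverse for 5'→3'.

5′-CTCSMKVTCAGAYGTMCSGGGAHCHRGWKGAGCCKTGMGSATCARAACA-3′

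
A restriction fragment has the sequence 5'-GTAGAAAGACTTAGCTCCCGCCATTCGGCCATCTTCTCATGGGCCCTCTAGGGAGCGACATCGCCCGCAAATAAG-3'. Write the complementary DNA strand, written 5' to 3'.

Pairing A↔T and G↔C gives CATCTTTCTGAATCGAGGGCGGTAAGCCGGTAGAAGAGTACCCGGGAGATCCCTCGCTGTAGCGGGCGTTTATTC, running 3'→5'. Reverse for the 5'→3' convention.

5'-CTTATTTGCGGGCGATGTCGCTCCCTAGAGGGCCCATGAGAAGATGGCCGAATGGCGGGAGCTAAGTCTTTCTAC-3'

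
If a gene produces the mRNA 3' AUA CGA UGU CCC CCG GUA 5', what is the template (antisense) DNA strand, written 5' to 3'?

5'-TATGCTACAGGGGGCCAT-3'

Written 5'→3' the mRNA is AUGGCCCCCUGUAGCAUA, so the coding DNA strand is ATGGCCCCCTGTAGCATA. The template is its reverse complement.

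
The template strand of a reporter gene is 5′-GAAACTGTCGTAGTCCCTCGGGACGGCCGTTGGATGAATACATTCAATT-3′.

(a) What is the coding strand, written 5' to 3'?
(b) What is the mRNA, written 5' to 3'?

(a) The coding strand is the reverse complement of the template: complement CTTTGACAGCATCAGGGAGCCCTGCCGGCAACCTACTTATGTAAGTTAA, then reverse.
(b) mRNA has the coding-strand sequence with T→U.

(a) 5'-AATTGAATGTATTCATCCAACGGCCGTCCCGAGGGACTACGACAGTTTC-3'
(b) 5'-AAUUGAAUGUAUUCAUCCAACGGCCGUCCCGAGGGACUACGACAGUUUC-3'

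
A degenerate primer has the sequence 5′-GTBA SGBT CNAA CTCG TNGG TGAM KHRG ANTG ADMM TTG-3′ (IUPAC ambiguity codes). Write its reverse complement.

5'-CAAKKHTCANTCYDMKTCACCNACGAGTTNGAVCSTVAC-3'

Standard pairs A↔T, G↔C; ambiguity codes pair R↔Y, M↔K, S↔S, B↔V, D↔H, N↔N. Complement (CAVTSCVAGNTTGAGCANCCACTKMDYCTNACTHKKAAC), then reverse for 5'→3'.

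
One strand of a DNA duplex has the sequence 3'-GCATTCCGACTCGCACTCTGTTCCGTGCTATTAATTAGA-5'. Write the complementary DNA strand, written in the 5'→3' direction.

5'-CGTAAGGCTGAGCGTGAGACAAGGCACGATAATTAATCT-3'

The strand is given 3'→5', so its complement runs 5'→3' in the same left-to-right order: pair each base A↔T, G↔C.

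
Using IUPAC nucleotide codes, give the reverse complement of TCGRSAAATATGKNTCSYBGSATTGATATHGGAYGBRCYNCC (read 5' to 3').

5'-GGNRGYVCRTCCDATATCAATSCVRSGANMCATATTTSYCGA-3'

Standard pairs A↔T, G↔C; ambiguity codes pair R↔Y, K↔M, S↔S, B↔V, H↔D, N↔N. Complement (AGCYSTTTATACMNAGSRVCSTAACTATADCCTRCVYGRNGG), then reverse for 5'→3'.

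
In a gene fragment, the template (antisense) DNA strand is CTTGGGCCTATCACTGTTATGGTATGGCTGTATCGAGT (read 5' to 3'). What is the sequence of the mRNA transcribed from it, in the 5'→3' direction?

The mRNA has the sequence of the coding strand (reverse complement of the template) with T→U. Reverse complement of CTTGGGCCTATCACTGTTATGGTATGGCTGTATCGAGT is ACTCGATACAGCCATACCATAACAGTGATAGGCCCAAG; then T→U.

5'-ACUCGAUACAGCCAUACCAUAACAGUGAUAGGCCCAAG-3'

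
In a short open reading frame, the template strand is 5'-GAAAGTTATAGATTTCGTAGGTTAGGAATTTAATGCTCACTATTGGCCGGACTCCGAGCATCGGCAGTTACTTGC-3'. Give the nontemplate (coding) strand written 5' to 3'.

5'-GCAAGTAACTGCCGATGCTCGGAGTCCGGCCAATAGTGAGCATTAAATTCCTAACCTACGAAATCTATAACTTTC-3'

The coding strand is complementary and antiparallel to the template: take the complement (A↔T, G↔C) and reverse.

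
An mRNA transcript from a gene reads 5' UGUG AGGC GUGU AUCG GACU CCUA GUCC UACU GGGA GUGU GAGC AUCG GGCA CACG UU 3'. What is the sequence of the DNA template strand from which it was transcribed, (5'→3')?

5'-AACGTGTGCCCGATGCTCACACTCCCAGTAGGACTAGGAGTCCGATACACGCCTCACA-3'

Replace U with T to get the coding DNA strand: TGTGAGGCGTGTATCGGACTCCTAGTCCTACTGGGAGTGTGAGCATCGGGCACACGTT. The template strand is its reverse complement (complement ACACTCCGCACATAGCCTGAGGATCAGGATGACCCTCACACTCGTAGCCCGTGTGCAA, then reverse).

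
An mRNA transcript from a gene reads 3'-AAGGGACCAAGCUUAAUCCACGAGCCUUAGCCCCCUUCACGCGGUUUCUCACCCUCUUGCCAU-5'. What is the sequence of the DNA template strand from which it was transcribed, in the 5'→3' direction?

5'-TTCCCTGGTTCGAATTAGGTGCTCGGAATCGGGGGAAGTGCGCCAAAGAGTGGGAGAACGGTA-3'

Written 5'→3' the mRNA is UACCGUUCUCCCACUCUUUGGCGCACUUCCCCCGAUUCCGAGCACCUAAUUCGAACCAGGGAA, so the coding DNA strand is TACCGTTCTCCCACTCTTTGGCGCACTTCCCCCGATTCCGAGCACCTAATTCGAACCAGGGAA. The template is its reverse complement.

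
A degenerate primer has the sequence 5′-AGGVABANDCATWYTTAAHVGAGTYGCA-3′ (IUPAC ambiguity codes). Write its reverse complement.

5'-TGCRACTCBDTTAARWATGHNTVTBCCT-3'

Standard pairs A↔T, G↔C; ambiguity codes pair Y↔R, W↔W, B↔V, D↔H, N↔N. Complement (TCCBTVTNHGTAWRAATTDBCTCARCGT), then reverse for 5'→3'.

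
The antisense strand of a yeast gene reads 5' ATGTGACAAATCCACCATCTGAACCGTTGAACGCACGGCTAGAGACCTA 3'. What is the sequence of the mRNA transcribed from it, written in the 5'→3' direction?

RNA polymerase reads the template 3'→5' and synthesizes mRNA 5'→3' by base-pairing (A→U, T→A, G↔C). The complement of the template is TACACTGTTTAGGTGGTAGACTTGGCAACTTGCGTGCCGATCTCTGGAT; antiparallel, so 5'→3' the coding strand is TAGGTCTCTAGCCGTGCGTTCAACGGTTCAGATGGTGGATTTGTCACAT. Replace T with U for the mRNA.

5'-UAGGUCUCUAGCCGUGCGUUCAACGGUUCAGAUGGUGGAUUUGUCACAU-3'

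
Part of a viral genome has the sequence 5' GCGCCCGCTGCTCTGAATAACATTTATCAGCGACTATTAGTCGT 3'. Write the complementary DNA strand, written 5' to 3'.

5'-ACGACTAATAGTCGCTGATAAATGTTATTCAGAGCAGCGGGCGC-3'

Pairing A↔T and G↔C gives CGCGGGCGACGAGACTTATTGTAAATAGTCGCTGATAATCAGCA, running 3'→5'. Reverse for the 5'→3' convention.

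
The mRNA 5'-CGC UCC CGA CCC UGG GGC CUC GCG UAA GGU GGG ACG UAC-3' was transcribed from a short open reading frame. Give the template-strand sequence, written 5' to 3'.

5'-GTACGTCCCACCTTACGCGAGGCCCCAGGGTCGGGAGCG-3'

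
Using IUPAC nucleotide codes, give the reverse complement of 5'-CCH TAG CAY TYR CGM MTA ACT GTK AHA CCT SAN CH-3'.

5'-DGNTSAGGTDTMACAGTTAKKCGYRARTGCTADGG-3'

Standard pairs A↔T, G↔C; ambiguity codes pair R↔Y, M↔K, S↔S, H↔D, N↔N. Complement (GGDATCGTRARYGCKKATTGACAMTDTGGASTNGD), then reverse for 5'→3'.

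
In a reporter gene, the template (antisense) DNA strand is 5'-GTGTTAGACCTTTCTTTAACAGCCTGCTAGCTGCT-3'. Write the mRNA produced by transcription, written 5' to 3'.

5'-AGCAGCUAGCAGGCUGUUAAAGAAAGGUCUAACAC-3'

The mRNA has the sequence of the coding strand (reverse complement of the template) with T→U. Reverse complement of GTGTTAGACCTTTCTTTAACAGCCTGCTAGCTGCT is AGCAGCTAGCAGGCTGTTAAAGAAAGGTCTAACAC; then T→U.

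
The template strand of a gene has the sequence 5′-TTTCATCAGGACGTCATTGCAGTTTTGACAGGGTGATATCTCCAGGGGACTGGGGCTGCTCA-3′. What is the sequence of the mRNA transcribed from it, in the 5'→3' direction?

5′-UGAGCAGCCCCAGUCCCCUGGAGAUAUCACCCUGUCAAAACUGCAAUGACGUCCUGAUGAAA-3′

The mRNA has the sequence of the coding strand (reverse complement of the template) with T→U. Reverse complement of TTTCATCAGGACGTCATTGCAGTTTTGACAGGGTGATATCTCCAGGGGACTGGGGCTGCTCA is TGAGCAGCCCCAGTCCCCTGGAGATATCACCCTGTCAAAACTGCAATGACGTCCTGATGAAA; then T→U.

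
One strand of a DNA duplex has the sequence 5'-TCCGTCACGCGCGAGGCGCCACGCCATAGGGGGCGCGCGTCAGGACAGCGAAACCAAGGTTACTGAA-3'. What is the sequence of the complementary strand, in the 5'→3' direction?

The complement of TCCGTCACGCGCGAGGCGCCACGCCATAGGGGGCGCGCGTCAGGACAGCGAAACCAAGGTTACTGAA is AGGCAGTGCGCGCTCCGCGGTGCGGTATCCCCCGCGCGCAGTCCTGTCGCTTTGGTTCCAATGACTT (A↔T, G↔C). DNA strands are antiparallel, so the complementary strand runs 3'→5'; reversing gives the 5'→3' form.

5'-TTCAGTAACCTTGGTTTCGCTGTCCTGACGCGCGCCCCCTATGGCGTGGCGCCTCGCGCGTGACGGA-3'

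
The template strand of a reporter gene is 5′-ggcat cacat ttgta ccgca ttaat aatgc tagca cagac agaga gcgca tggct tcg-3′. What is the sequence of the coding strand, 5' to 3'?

The coding strand is complementary and antiparallel to the template: take the complement (A↔T, G↔C) and reverse.

5′-CGAAGCCATGCGCTCTCTGTCTGTGCTAGCATTATTAATGCGGTACAAATGTGATGCC-3′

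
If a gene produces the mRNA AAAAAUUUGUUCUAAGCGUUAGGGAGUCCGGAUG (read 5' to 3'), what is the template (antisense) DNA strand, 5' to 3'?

5'-CATCCGGACTCCCTAACGCTTAGAACAAATTTTT-3'

Replace U with T to get the coding DNA strand: AAAAATTTGTTCTAAGCGTTAGGGAGTCCGGATG. The template strand is its reverse complement (complement TTTTTAAACAAGATTCGCAATCCCTCAGGCCTAC, then reverse).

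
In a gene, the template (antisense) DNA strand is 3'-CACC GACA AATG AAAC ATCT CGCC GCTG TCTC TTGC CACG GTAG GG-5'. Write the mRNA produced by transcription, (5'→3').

5'-GUGGCUGUUUACUUUGUAGAGCGGCGACAGAGAACGGUGCCAUCCC-3'

Reading the template 3'→5' as shown, RNA polymerase pairs each base (A→U, T→A, G↔C) to build mRNA 5'→3' directly.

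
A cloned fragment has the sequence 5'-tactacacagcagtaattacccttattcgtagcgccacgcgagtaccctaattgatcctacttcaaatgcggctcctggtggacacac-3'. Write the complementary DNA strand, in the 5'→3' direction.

5'-GTGTGTCCACCAGGAGCCGCATTTGAAGTAGGATCAATTAGGGTACTCGCGTGGCGCTACGAATAAGGGTAATTACTGCTGTGTAGTA-3'

Pairing A↔T and G↔C gives ATGATGTGTCGTCATTAATGGGAATAAGCATCGCGGTGCGCTCATGGGATTAACTAGGATGAAGTTTACGCCGAGGACCACCTGTGTG, running 3'→5'. Reverse for the 5'→3' convention.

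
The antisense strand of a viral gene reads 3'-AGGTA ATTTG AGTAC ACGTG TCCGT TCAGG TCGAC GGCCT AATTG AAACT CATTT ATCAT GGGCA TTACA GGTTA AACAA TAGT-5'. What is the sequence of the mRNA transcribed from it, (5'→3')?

5'-UCCAUUAAACUCAUGUGCACAGGCAAGUCCAGCUGCCGGAUUAACUUUGAGUAAAUAGUACCCGUAAUGUCCAAUUUGUUAUCA-3'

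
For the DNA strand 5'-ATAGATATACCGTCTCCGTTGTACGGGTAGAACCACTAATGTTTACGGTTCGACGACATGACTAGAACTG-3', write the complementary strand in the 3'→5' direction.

Base-pairing A↔T, G↔C gives the complement. The complementary strand is antiparallel, so paired with a 5'→3' strand it runs 3'→5'.

3'-TATCTATATGGCAGAGGCAACATGCCCATCTTGGTGATTACAAATGCCAAGCTGCTGTACTGATCTTGAC-5'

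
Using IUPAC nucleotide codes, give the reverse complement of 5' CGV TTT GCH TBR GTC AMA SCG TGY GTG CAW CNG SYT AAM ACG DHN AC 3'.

5′-GTNDHCGTKTTARSCNGWTGCACRCACGSTKTGACYVADGCAAABCG-3′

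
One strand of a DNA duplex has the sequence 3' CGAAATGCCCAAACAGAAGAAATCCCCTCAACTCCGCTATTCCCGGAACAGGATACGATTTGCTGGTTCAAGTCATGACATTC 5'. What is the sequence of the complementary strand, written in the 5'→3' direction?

5'-GCTTTACGGGTTTGTCTTCTTTAGGGGAGTTGAGGCGATAAGGGCCTTGTCCTATGCTAAACGACCAAGTTCAGTACTGTAAG-3'

The strand is given 3'→5', so its complement runs 5'→3' in the same left-to-right order: pair each base A↔T, G↔C.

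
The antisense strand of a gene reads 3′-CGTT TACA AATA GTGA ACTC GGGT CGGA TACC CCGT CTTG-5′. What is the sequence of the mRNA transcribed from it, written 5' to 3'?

Reading the template 3'→5' as shown, RNA polymerase pairs each base (A→U, T→A, G↔C) to build mRNA 5'→3' directly.

5'-GCAAAUGUUUAUCACUUGAGCCCAGCCUAUGGGGCAGAAC-3'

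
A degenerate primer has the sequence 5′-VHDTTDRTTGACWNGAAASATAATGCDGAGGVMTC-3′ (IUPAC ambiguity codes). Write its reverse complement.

Standard pairs A↔T, G↔C; ambiguity codes pair R↔Y, M↔K, W↔W, S↔S, D↔H, V↔B, N↔N. Complement (BDHAAHYAACTGWNCTTTSTATTACGHCTCCBKAG), then reverse for 5'→3'.

5'-GAKBCCTCHGCATTATSTTTCNWGTCAAYHAAHDB-3'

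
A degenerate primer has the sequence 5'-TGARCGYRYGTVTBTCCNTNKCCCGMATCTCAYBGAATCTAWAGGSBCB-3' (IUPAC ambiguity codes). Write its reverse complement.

5'-VGVSCCTWTAGATTCVRTGAGATKCGGGMNANGGAVABACRYRCGYTCA-3'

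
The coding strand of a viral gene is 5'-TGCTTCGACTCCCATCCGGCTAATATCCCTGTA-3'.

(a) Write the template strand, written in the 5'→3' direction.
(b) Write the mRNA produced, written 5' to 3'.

(a) The template strand is the reverse complement of the coding strand: complement ACGAAGCTGAGGGTAGGCCGATTATAGGGACAT, then reverse.
(b) mRNA matches the coding strand with T→U.

(a) 5'-TACAGGGATATTAGCCGGATGGGAGTCGAAGCA-3'
(b) 5'-UGCUUCGACUCCCAUCCGGCUAAUAUCCCUGUA-3'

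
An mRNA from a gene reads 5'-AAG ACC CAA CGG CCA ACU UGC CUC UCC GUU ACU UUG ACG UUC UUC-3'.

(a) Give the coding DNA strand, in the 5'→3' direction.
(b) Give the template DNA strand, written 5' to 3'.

(a) 5'-AAGACCCAACGGCCAACTTGCCTCTCCGTTACTTTGACGTTCTTC-3'
(b) 5'-GAAGAACGTCAAAGTAACGGAGAGGCAAGTTGGCCGTTGGGTCTT-3'

(a) The coding strand matches the mRNA with U→T.
(b) The template strand is the reverse complement of the coding strand.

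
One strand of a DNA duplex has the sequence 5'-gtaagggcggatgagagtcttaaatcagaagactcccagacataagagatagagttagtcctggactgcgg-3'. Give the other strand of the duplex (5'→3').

Pairing A↔T and G↔C gives CATTCCCGCCTACTCTCAGAATTTAGTCTTCTGAGGGTCTGTATTCTCTATCTCAATCAGGACCTGACGCC, running 3'→5'. Reverse for the 5'→3' convention.

5'-CCGCAGTCCAGGACTAACTCTATCTCTTATGTCTGGGAGTCTTCTGATTTAAGACTCTCATCCGCCCTTAC-3'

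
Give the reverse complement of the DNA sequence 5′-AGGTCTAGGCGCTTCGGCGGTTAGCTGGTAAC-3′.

5'-GTTACCAGCTAACCGCCGAAGCGCCTAGACCT-3'

Reading the sequence 3'→5' and pairing each base (A↔T, G↔C) gives the reverse complement directly.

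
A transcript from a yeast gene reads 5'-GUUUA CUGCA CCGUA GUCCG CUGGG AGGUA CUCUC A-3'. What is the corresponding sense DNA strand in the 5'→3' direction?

The coding DNA strand has the same 5'→3' sequence as the mRNA with U replaced by T.

5'-GTTTACTGCACCGTAGTCCGCTGGGAGGTACTCTCA-3'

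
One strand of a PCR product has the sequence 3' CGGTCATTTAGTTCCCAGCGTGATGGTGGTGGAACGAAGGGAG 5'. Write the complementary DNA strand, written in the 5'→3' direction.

The strand is given 3'→5', so its complement runs 5'→3' in the same left-to-right order: pair each base A↔T, G↔C.

5'-GCCAGTAAATCAAGGGTCGCACTACCACCACCTTGCTTCCCTC-3'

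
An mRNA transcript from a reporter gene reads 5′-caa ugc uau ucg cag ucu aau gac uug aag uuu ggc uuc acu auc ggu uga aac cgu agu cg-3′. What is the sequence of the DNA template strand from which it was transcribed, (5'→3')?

Replace U with T to get the coding DNA strand: CAATGCTATTCGCAGTCTAATGACTTGAAGTTTGGCTTCACTATCGGTTGAAACCGTAGTCG. The template strand is its reverse complement (complement GTTACGATAAGCGTCAGATTACTGAACTTCAAACCGAAGTGATAGCCAACTTTGGCATCAGC, then reverse).

5′-CGACTACGGTTTCAACCGATAGTGAAGCCAAACTTCAAGTCATTAGACTGCGAATAGCATTG-3′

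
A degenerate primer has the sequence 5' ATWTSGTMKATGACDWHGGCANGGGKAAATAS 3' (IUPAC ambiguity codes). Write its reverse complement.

5'-STATTTMCCCNTGCCDWHGTCATMKACSAWAT-3'

Standard pairs A↔T, G↔C; ambiguity codes pair M↔K, W↔W, S↔S, D↔H, N↔N. Complement (TAWASCAKMTACTGHWDCCGTNCCCMTTTATS), then reverse for 5'→3'.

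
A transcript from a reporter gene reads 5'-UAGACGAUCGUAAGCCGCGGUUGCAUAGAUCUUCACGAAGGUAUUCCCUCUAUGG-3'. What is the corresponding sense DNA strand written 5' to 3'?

5′-TAGACGATCGTAAGCCGCGGTTGCATAGATCTTCACGAAGGTATTCCCTCTATGG-3′

The coding DNA strand has the same 5'→3' sequence as the mRNA with U replaced by T.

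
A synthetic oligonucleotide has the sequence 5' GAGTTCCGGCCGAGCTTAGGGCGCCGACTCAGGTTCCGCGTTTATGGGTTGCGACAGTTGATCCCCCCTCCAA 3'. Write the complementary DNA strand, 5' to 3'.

5'-TTGGAGGGGGGATCAACTGTCGCAACCCATAAACGCGGAACCTGAGTCGGCGCCCTAAGCTCGGCCGGAACTC-3'

Pairing A↔T and G↔C gives CTCAAGGCCGGCTCGAATCCCGCGGCTGAGTCCAAGGCGCAAATACCCAACGCTGTCAACTAGGGGGGAGGTT, running 3'→5'. Reverse for the 5'→3' convention.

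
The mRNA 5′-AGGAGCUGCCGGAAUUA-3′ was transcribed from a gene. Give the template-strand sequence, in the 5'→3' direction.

5′-TAATTCCGGCAGCTCCT-3′

Replace U with T to get the coding DNA strand: AGGAGCTGCCGGAATTA. The template strand is its reverse complement (complement TCCTCGACGGCCTTAAT, then reverse).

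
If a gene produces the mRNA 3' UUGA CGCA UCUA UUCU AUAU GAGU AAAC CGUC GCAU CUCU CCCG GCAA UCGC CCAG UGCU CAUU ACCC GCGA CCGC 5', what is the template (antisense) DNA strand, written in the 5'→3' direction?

5'-AACTGCGTAGATAAGATATACTCATTTGGCAGCGTAGAGAGGGCCGTTAGCGGGTCACGAGTAATGGGCGCTGGCG-3'

Written 5'→3' the mRNA is CGCCAGCGCCCAUUACUCGUGACCCGCUAACGGCCCUCUCUACGCUGCCAAAUGAGUAUAUCUUAUCUACGCAGUU, so the coding DNA strand is CGCCAGCGCCCATTACTCGTGACCCGCTAACGGCCCTCTCTACGCTGCCAAATGAGTATATCTTATCTACGCAGTT. The template is its reverse complement.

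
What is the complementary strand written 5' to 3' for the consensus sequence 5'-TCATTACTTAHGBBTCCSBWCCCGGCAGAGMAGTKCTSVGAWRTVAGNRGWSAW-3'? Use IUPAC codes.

5'-WTSWCYNCTBAYWTCBSAGMACTKCTCTGCCGGGWVSGGAVVCDTAAGTAATGA-3'

Standard pairs A↔T, G↔C; ambiguity codes pair R↔Y, M↔K, W↔W, S↔S, B↔V, H↔D, N↔N. Complement (AGTAATGAATDCVVAGGSVWGGGCCGTCTCKTCAMGASBCTWYABTCNYCWSTW), then reverse for 5'→3'.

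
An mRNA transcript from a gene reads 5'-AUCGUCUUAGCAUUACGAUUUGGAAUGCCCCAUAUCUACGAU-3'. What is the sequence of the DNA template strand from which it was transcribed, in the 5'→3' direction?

Replace U with T to get the coding DNA strand: ATCGTCTTAGCATTACGATTTGGAATGCCCCATATCTACGAT. The template strand is its reverse complement (complement TAGCAGAATCGTAATGCTAAACCTTACGGGGTATAGATGCTA, then reverse).

5'-ATCGTAGATATGGGGCATTCCAAATCGTAATGCTAAGACGAT-3'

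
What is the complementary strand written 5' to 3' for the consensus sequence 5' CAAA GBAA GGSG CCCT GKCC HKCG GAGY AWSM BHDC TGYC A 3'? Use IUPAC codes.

5'-TGRCAGHDVKSWTRCTCCGMDGGMCAGGGCSCCTTVCTTTG-3'

Standard pairs A↔T, G↔C; ambiguity codes pair Y↔R, M↔K, W↔W, S↔S, B↔V, D↔H. Complement (GTTTCVTTCCSCGGGACMGGDMGCCTCRTWSKVDHGACRGT), then reverse for 5'→3'.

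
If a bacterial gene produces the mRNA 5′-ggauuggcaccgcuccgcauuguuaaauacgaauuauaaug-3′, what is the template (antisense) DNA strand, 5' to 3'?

Replace U with T to get the coding DNA strand: GGATTGGCACCGCTCCGCATTGTTAAATACGAATTATAATG. The template strand is its reverse complement (complement CCTAACCGTGGCGAGGCGTAACAATTTATGCTTAATATTAC, then reverse).

5'-CATTATAATTCGTATTTAACAATGCGGAGCGGTGCCAATCC-3'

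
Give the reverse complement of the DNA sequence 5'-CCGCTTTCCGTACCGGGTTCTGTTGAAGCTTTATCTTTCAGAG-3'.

5'-CTCTGAAAGATAAAGCTTCAACAGAACCCGGTACGGAAAGCGG-3'

Reading the sequence 3'→5' and pairing each base (A↔T, G↔C) gives the reverse complement directly.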